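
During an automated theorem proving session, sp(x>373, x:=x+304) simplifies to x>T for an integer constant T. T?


Formula: sp(P, x:=E) = exists old_x. (x = E[old_x/x]) AND P[old_x/x] (old_x is the value of x before the assignment; eliminate old_x by solving x = E[old_x/x] for old_x)
Step 1: Precondition P: x>373, i.e. old_x > 373
Step 2: Assignment gives x = old_x + 304, so old_x = x - 304
Step 3: Substitute into P: x - 304 > 373
Step 4: Simplify: x > 373+304 = 677

677


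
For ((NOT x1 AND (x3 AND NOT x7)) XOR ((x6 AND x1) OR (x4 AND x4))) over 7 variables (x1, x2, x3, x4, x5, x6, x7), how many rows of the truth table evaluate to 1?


Formula: ((NOT x1 AND (x3 AND NOT x7)) XOR ((x6 AND x1) OR (x4 AND x4))) over 7 vars (128 rows)
Evaluate each row (x1, x2, x3, x4, x5, x6, x7 as bits, MSB first):
  row 0 [0000000]: ((NOT 0 AND (0 AND NOT 0)) XOR ((0 AND 0) OR (0 AND 0))) -> 0
  row 1 [0000001]: ((NOT 0 AND (0 AND NOT 1)) XOR ((0 AND 0) OR (0 AND 0))) -> 0
  row 2 [0000010]: ((NOT 0 AND (0 AND NOT 0)) XOR ((1 AND 0) OR (0 AND 0))) -> 0
  row 3 [0000011]: ((NOT 0 AND (0 AND NOT 1)) XOR ((1 AND 0) OR (0 AND 0))) -> 0
  row 4 [0000100]: ((NOT 0 AND (0 AND NOT 0)) XOR ((0 AND 0) OR (0 AND 0))) -> 0
  (every remaining row is evaluated the same way; all 128 results are listed next)
Full result column, 8 rows per line (x1,x2,x3,x4 fixed per line; x5,x6,x7 runs 000..111 left to right):
  rows 0-7 [x1,x2,x3,x4=0000]: 00000000  (ones: 0)
  rows 8-15 [x1,x2,x3,x4=0001]: 11111111  (ones: 8)
  rows 16-23 [x1,x2,x3,x4=0010]: 10101010  (ones: 4)
  rows 24-31 [x1,x2,x3,x4=0011]: 01010101  (ones: 4)
  rows 32-39 [x1,x2,x3,x4=0100]: 00000000  (ones: 0)
  rows 40-47 [x1,x2,x3,x4=0101]: 11111111  (ones: 8)
  rows 48-55 [x1,x2,x3,x4=0110]: 10101010  (ones: 4)
  rows 56-63 [x1,x2,x3,x4=0111]: 01010101  (ones: 4)
  rows 64-71 [x1,x2,x3,x4=1000]: 00110011  (ones: 4)
  rows 72-79 [x1,x2,x3,x4=1001]: 11111111  (ones: 8)
  rows 80-87 [x1,x2,x3,x4=1010]: 00110011  (ones: 4)
  rows 88-95 [x1,x2,x3,x4=1011]: 11111111  (ones: 8)
  rows 96-103 [x1,x2,x3,x4=1100]: 00110011  (ones: 4)
  rows 104-111 [x1,x2,x3,x4=1101]: 11111111  (ones: 8)
  rows 112-119 [x1,x2,x3,x4=1110]: 00110011  (ones: 4)
  rows 120-127 [x1,x2,x3,x4=1111]: 11111111  (ones: 8)
Count of 1-rows = 0+8+4+4+0+8+4+4+4+8+4+8+4+8+4+8 = 80

80


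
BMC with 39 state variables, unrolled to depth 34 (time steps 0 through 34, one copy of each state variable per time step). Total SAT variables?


BMC unrolls to depth k, creating one copy of each state var for steps 0..k.
Step count = 34 + 1 = 35 (steps 0 through 34)
Vars per step = 39
Total = 39 * 35 = 1365

1365


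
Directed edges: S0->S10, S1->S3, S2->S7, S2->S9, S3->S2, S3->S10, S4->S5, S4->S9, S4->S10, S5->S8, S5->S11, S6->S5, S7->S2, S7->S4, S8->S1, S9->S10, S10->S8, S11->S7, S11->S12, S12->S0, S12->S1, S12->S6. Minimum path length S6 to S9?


BFS layer-by-layer from S6:
  dist 0: {S6}
  dist 1: {S5}
  dist 2: {S8, S11}
  dist 3: {S1, S7, S12}
  dist 4: {S0, S2, S3, S4}
  dist 5: {S9, S10}
  -> S9 reached at distance 5
Shortest path length = 5

5


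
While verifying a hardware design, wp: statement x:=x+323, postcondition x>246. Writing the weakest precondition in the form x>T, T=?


Formula: wp(x:=E, P) = P[E/x] (substitute E for x in postcondition)
Step 1: Postcondition: x>246
Step 2: Substitute x+323 for x: x+323>246
Step 3: Solve for x: x > 246-323 = -77

-77


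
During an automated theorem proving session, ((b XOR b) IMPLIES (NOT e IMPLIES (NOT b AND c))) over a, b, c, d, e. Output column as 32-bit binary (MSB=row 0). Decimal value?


Formula: ((b XOR b) IMPLIES (NOT e IMPLIES (NOT b AND c))) over a, b, c, d, e (32 rows)
Evaluate each row (bits = a,b,c,d,e, MSB first):
  row 0 [00000]: ((0 XOR 0) IMPLIES (NOT 0 IMPLIES (NOT 0 AND 0))) -> 1
  row 1 [00001]: ((0 XOR 0) IMPLIES (NOT 1 IMPLIES (NOT 0 AND 0))) -> 1
  row 2 [00010]: ((0 XOR 0) IMPLIES (NOT 0 IMPLIES (NOT 0 AND 0))) -> 1
  row 3 [00011]: ((0 XOR 0) IMPLIES (NOT 1 IMPLIES (NOT 0 AND 0))) -> 1
  row 4 [00100]: ((0 XOR 0) IMPLIES (NOT 0 IMPLIES (NOT 0 AND 1))) -> 1
  row 5 [00101]: ((0 XOR 0) IMPLIES (NOT 1 IMPLIES (NOT 0 AND 1))) -> 1
  row 6 [00110]: ((0 XOR 0) IMPLIES (NOT 0 IMPLIES (NOT 0 AND 1))) -> 1
  row 7 [00111]: ((0 XOR 0) IMPLIES (NOT 1 IMPLIES (NOT 0 AND 1))) -> 1
  row 8 [01000]: ((1 XOR 1) IMPLIES (NOT 0 IMPLIES (NOT 1 AND 0))) -> 1
  row 9 [01001]: ((1 XOR 1) IMPLIES (NOT 1 IMPLIES (NOT 1 AND 0))) -> 1
  row 10 [01010]: ((1 XOR 1) IMPLIES (NOT 0 IMPLIES (NOT 1 AND 0))) -> 1
  row 11 [01011]: ((1 XOR 1) IMPLIES (NOT 1 IMPLIES (NOT 1 AND 0))) -> 1
  row 12 [01100]: ((1 XOR 1) IMPLIES (NOT 0 IMPLIES (NOT 1 AND 1))) -> 1
  row 13 [01101]: ((1 XOR 1) IMPLIES (NOT 1 IMPLIES (NOT 1 AND 1))) -> 1
  row 14 [01110]: ((1 XOR 1) IMPLIES (NOT 0 IMPLIES (NOT 1 AND 1))) -> 1
  row 15 [01111]: ((1 XOR 1) IMPLIES (NOT 1 IMPLIES (NOT 1 AND 1))) -> 1
  row 16 [10000]: ((0 XOR 0) IMPLIES (NOT 0 IMPLIES (NOT 0 AND 0))) -> 1
  row 17 [10001]: ((0 XOR 0) IMPLIES (NOT 1 IMPLIES (NOT 0 AND 0))) -> 1
  row 18 [10010]: ((0 XOR 0) IMPLIES (NOT 0 IMPLIES (NOT 0 AND 0))) -> 1
  row 19 [10011]: ((0 XOR 0) IMPLIES (NOT 1 IMPLIES (NOT 0 AND 0))) -> 1
  row 20 [10100]: ((0 XOR 0) IMPLIES (NOT 0 IMPLIES (NOT 0 AND 1))) -> 1
  row 21 [10101]: ((0 XOR 0) IMPLIES (NOT 1 IMPLIES (NOT 0 AND 1))) -> 1
  row 22 [10110]: ((0 XOR 0) IMPLIES (NOT 0 IMPLIES (NOT 0 AND 1))) -> 1
  row 23 [10111]: ((0 XOR 0) IMPLIES (NOT 1 IMPLIES (NOT 0 AND 1))) -> 1
  row 24 [11000]: ((1 XOR 1) IMPLIES (NOT 0 IMPLIES (NOT 1 AND 0))) -> 1
  row 25 [11001]: ((1 XOR 1) IMPLIES (NOT 1 IMPLIES (NOT 1 AND 0))) -> 1
  row 26 [11010]: ((1 XOR 1) IMPLIES (NOT 0 IMPLIES (NOT 1 AND 0))) -> 1
  row 27 [11011]: ((1 XOR 1) IMPLIES (NOT 1 IMPLIES (NOT 1 AND 0))) -> 1
  row 28 [11100]: ((1 XOR 1) IMPLIES (NOT 0 IMPLIES (NOT 1 AND 1))) -> 1
  row 29 [11101]: ((1 XOR 1) IMPLIES (NOT 1 IMPLIES (NOT 1 AND 1))) -> 1
  row 30 [11110]: ((1 XOR 1) IMPLIES (NOT 0 IMPLIES (NOT 1 AND 1))) -> 1
  row 31 [11111]: ((1 XOR 1) IMPLIES (NOT 1 IMPLIES (NOT 1 AND 1))) -> 1
Full result column, 4 rows per line (a,b,c fixed per line; d,e runs 00..11 left to right):
  rows 0-3 [a,b,c=000]: 1111  = hex F
  rows 4-7 [a,b,c=001]: 1111  = hex F
  rows 8-11 [a,b,c=010]: 1111  = hex F
  rows 12-15 [a,b,c=011]: 1111  = hex F
  rows 16-19 [a,b,c=100]: 1111  = hex F
  rows 20-23 [a,b,c=101]: 1111  = hex F
  rows 24-27 [a,b,c=110]: 1111  = hex F
  rows 28-31 [a,b,c=111]: 1111  = hex F
Output column (row 0 .. row 31) = 11111111111111111111111111111111
Output column grouped in 4s = 1111 1111 1111 1111 1111 1111 1111 1111 = 0xFFFFFFFF
Convert to decimal digit by digit (value = value*16 + digit):
  F -> 15
  15*16 + 15 (F) = 255
  255*16 + 15 (F) = 4095
  4095*16 + 15 (F) = 65535
  65535*16 + 15 (F) = 1048575
  1048575*16 + 15 (F) = 16777215
  16777215*16 + 15 (F) = 268435455
  268435455*16 + 15 (F) = 4294967295
Decimal = 4294967295

4294967295


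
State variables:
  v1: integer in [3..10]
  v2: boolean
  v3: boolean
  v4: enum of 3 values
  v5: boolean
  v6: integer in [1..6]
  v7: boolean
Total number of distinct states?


State space = product of domain sizes of all variables.
Domain sizes:
  v1 (integer in [3..10]): 8
  v2 (boolean): 2
  v3 (boolean): 2
  v4 (enum of 3 values): 3
  v5 (boolean): 2
  v6 (integer in [1..6]): 6
  v7 (boolean): 2
Product = 8 * 2 * 2 * 3 * 2 * 6 * 2 = 2304

2304


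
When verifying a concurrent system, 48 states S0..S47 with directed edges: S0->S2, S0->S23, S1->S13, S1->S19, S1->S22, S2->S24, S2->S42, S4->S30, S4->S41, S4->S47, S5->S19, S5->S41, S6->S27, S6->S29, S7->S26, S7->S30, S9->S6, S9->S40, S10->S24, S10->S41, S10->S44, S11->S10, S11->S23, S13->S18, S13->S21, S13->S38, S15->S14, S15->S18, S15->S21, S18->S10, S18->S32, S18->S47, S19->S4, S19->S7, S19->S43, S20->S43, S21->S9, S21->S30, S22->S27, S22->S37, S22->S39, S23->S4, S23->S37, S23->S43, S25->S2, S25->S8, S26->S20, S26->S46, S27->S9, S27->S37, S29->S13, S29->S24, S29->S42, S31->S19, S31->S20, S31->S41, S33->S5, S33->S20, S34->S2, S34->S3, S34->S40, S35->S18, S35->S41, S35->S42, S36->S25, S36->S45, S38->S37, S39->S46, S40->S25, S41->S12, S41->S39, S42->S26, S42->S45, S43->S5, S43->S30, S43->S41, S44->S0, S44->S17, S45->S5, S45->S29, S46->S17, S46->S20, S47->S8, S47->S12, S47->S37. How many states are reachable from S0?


BFS from S0:
  layer 0: {S0}
  layer 1: {S2, S23}
  layer 2: {S4, S24, S37, S42, S43}
  layer 3: {S5, S26, S30, S41, S45, S47}
  layer 4: {S8, S12, S19, S20, S29, S39, S46}
  layer 5: {S7, S13, S17}
  layer 6: {S18, S21, S38}
  layer 7: {S9, S10, S32}
  layer 8: {S6, S40, S44}
  layer 9: {S25, S27}
Reachable set: {S0, S2, S4, S5, S6, S7, S8, S9, S10, S12, S13, S17, S18, S19, S20, S21, S23, S24, S25, S26, S27, S29, S30, S32, S37, S38, S39, S40, S41, S42, S43, S44, S45, S46, S47}
Count = 35

35


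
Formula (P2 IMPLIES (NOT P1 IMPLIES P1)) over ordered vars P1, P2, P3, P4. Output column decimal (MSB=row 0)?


Formula: (P2 IMPLIES (NOT P1 IMPLIES P1)) over P1, P2, P3, P4 (16 rows)
Evaluate each row (bits = P1,P2,P3,P4, MSB first):
  row 0 [0000]: (0 IMPLIES (NOT 0 IMPLIES 0)) -> 1
  row 1 [0001]: (0 IMPLIES (NOT 0 IMPLIES 0)) -> 1
  row 2 [0010]: (0 IMPLIES (NOT 0 IMPLIES 0)) -> 1
  row 3 [0011]: (0 IMPLIES (NOT 0 IMPLIES 0)) -> 1
  row 4 [0100]: (1 IMPLIES (NOT 0 IMPLIES 0)) -> 0
  row 5 [0101]: (1 IMPLIES (NOT 0 IMPLIES 0)) -> 0
  row 6 [0110]: (1 IMPLIES (NOT 0 IMPLIES 0)) -> 0
  row 7 [0111]: (1 IMPLIES (NOT 0 IMPLIES 0)) -> 0
  row 8 [1000]: (0 IMPLIES (NOT 1 IMPLIES 1)) -> 1
  row 9 [1001]: (0 IMPLIES (NOT 1 IMPLIES 1)) -> 1
  row 10 [1010]: (0 IMPLIES (NOT 1 IMPLIES 1)) -> 1
  row 11 [1011]: (0 IMPLIES (NOT 1 IMPLIES 1)) -> 1
  row 12 [1100]: (1 IMPLIES (NOT 1 IMPLIES 1)) -> 1
  row 13 [1101]: (1 IMPLIES (NOT 1 IMPLIES 1)) -> 1
  row 14 [1110]: (1 IMPLIES (NOT 1 IMPLIES 1)) -> 1
  row 15 [1111]: (1 IMPLIES (NOT 1 IMPLIES 1)) -> 1
Full result column, 4 rows per line (P1,P2 fixed per line; P3,P4 runs 00..11 left to right):
  rows 0-3 [P1,P2=00]: 1111  = hex F
  rows 4-7 [P1,P2=01]: 0000  = hex 0
  rows 8-11 [P1,P2=10]: 1111  = hex F
  rows 12-15 [P1,P2=11]: 1111  = hex F
Output column (row 0 .. row 15) = 1111000011111111
Output column grouped in 4s = 1111 0000 1111 1111 = 0xF0FF
Convert to decimal digit by digit (value = value*16 + digit):
  F -> 15
  15*16 + 0 = 240
  240*16 + 15 (F) = 3855
  3855*16 + 15 (F) = 61695
Decimal = 61695

61695


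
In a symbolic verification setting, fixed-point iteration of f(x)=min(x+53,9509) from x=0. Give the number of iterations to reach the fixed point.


Step 1: x=0, cap=9509, increment=53
Step 2: x grows by 53 each step until capped at 9509; fixed point is x=9509
Step 3: iterations = ceil(9509/53) = 180

180


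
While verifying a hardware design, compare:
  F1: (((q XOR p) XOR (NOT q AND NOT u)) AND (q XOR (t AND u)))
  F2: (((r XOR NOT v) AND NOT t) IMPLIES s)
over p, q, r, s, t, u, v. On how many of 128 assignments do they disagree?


F1 = (((q XOR p) XOR (NOT q AND NOT u)) AND (q XOR (t AND u)))
F2 = (((r XOR NOT v) AND NOT t) IMPLIES s)
Evaluate both on each of 128 rows (bits = p,q,r,s,t,u,v):
  row 0 [0000000]: F1=0 F2=0 -> 0
  row 1 [0000001]: F1=0 F2=1 (differ) -> 1
  row 2 [0000010]: F1=0 F2=0 -> 0
  row 3 [0000011]: F1=0 F2=1 (differ) -> 1
  row 4 [0000100]: F1=0 F2=1 (differ) -> 1
  (every remaining row is evaluated the same way; all 128 results are listed next)
Full result column, 8 rows per line (p,q,r,s fixed per line; t,u,v runs 000..111 left to right):
  rows 0-7 [p,q,r,s=0000]: 01011111  (ones: 6)
  rows 8-15 [p,q,r,s=0001]: 11111111  (ones: 8)
  rows 16-23 [p,q,r,s=0010]: 10101111  (ones: 6)
  rows 24-31 [p,q,r,s=0011]: 11111111  (ones: 8)
  rows 32-39 [p,q,r,s=0100]: 10100011  (ones: 4)
  rows 40-47 [p,q,r,s=0101]: 00000011  (ones: 2)
  rows 48-55 [p,q,r,s=0110]: 01010011  (ones: 4)
  rows 56-63 [p,q,r,s=0111]: 00000011  (ones: 2)
  rows 64-71 [p,q,r,s=1000]: 01011100  (ones: 4)
  rows 72-79 [p,q,r,s=1001]: 11111100  (ones: 6)
  rows 80-87 [p,q,r,s=1010]: 10101100  (ones: 4)
  rows 88-95 [p,q,r,s=1011]: 11111100  (ones: 6)
  rows 96-103 [p,q,r,s=1100]: 01011111  (ones: 6)
  rows 104-111 [p,q,r,s=1101]: 11111111  (ones: 8)
  rows 112-119 [p,q,r,s=1110]: 10101111  (ones: 6)
  rows 120-127 [p,q,r,s=1111]: 11111111  (ones: 8)
Disagreements = 6+8+6+8+4+2+4+2+4+6+4+6+6+8+6+8 = 88

88


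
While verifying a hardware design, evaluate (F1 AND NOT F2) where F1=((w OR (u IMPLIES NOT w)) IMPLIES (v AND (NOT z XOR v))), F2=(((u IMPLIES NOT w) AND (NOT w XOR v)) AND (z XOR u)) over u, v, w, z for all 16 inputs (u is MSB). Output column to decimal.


F1 = ((w OR (u IMPLIES NOT w)) IMPLIES (v AND (NOT z XOR v)))
F2 = (((u IMPLIES NOT w) AND (NOT w XOR v)) AND (z XOR u))
Counterexample to F1=>F2 is where F1=1 and F2=0.
Evaluate each row (bits = u,v,w,z, MSB first):
  row 0 [0000]: F1=0 F2=0 -> F1&~F2 -> 0
  row 1 [0001]: F1=0 F2=1 -> F1&~F2 -> 0
  row 2 [0010]: F1=0 F2=0 -> F1&~F2 -> 0
  row 3 [0011]: F1=0 F2=0 -> F1&~F2 -> 0
  row 4 [0100]: F1=0 F2=0 -> F1&~F2 -> 0
  row 5 [0101]: F1=1 F2=0 -> F1&~F2 -> 1
  row 6 [0110]: F1=0 F2=0 -> F1&~F2 -> 0
  row 7 [0111]: F1=1 F2=1 -> F1&~F2 -> 0
  row 8 [1000]: F1=0 F2=1 -> F1&~F2 -> 0
  row 9 [1001]: F1=0 F2=0 -> F1&~F2 -> 0
  row 10 [1010]: F1=0 F2=0 -> F1&~F2 -> 0
  row 11 [1011]: F1=0 F2=0 -> F1&~F2 -> 0
  row 12 [1100]: F1=0 F2=0 -> F1&~F2 -> 0
  row 13 [1101]: F1=1 F2=0 -> F1&~F2 -> 1
  row 14 [1110]: F1=0 F2=0 -> F1&~F2 -> 0
  row 15 [1111]: F1=1 F2=0 -> F1&~F2 -> 1
Full result column, 4 rows per line (u,v fixed per line; w,z runs 00..11 left to right):
  rows 0-3 [u,v=00]: 0000  = hex 0
  rows 4-7 [u,v=01]: 0100  = hex 4
  rows 8-11 [u,v=10]: 0000  = hex 0
  rows 12-15 [u,v=11]: 0101  = hex 5
Counterexample vector (row 0 .. row 15) = 0000010000000101
Output column grouped in 4s = 0000 0100 0000 0101 = 0x0405
Convert to decimal digit by digit (value = value*16 + digit):
  0 -> 0
  0*16 + 4 = 4
  4*16 + 0 = 64
  64*16 + 5 = 1029
Decimal = 1029

1029


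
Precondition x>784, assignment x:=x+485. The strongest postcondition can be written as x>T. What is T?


Formula: sp(P, x:=E) = exists old_x. (x = E[old_x/x]) AND P[old_x/x] (old_x is the value of x before the assignment; eliminate old_x by solving x = E[old_x/x] for old_x)
Step 1: Precondition P: x>784, i.e. old_x > 784
Step 2: Assignment gives x = old_x + 485, so old_x = x - 485
Step 3: Substitute into P: x - 485 > 784
Step 4: Simplify: x > 784+485 = 1269

1269


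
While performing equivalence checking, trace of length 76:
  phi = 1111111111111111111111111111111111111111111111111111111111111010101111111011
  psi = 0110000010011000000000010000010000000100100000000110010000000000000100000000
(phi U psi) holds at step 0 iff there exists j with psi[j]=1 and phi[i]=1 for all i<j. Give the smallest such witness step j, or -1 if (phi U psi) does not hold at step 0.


(phi U psi) at 0: need smallest j with psi[j]=1 and phi[i]=1 for all i in [0,j).
Scan from step 0:
  step 0: phi=1, psi=0 -> continue
  step 1: psi=1 and phi held for [0,1) -> witness found
Witness step = 1

1


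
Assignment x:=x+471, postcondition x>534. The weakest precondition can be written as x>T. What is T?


Formula: wp(x:=E, P) = P[E/x] (substitute E for x in postcondition)
Step 1: Postcondition: x>534
Step 2: Substitute x+471 for x: x+471>534
Step 3: Solve for x: x > 534-471 = 63

63


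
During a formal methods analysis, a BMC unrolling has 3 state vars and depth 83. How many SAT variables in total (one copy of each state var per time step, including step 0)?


BMC unrolls to depth k, creating one copy of each state var for steps 0..k.
Step count = 83 + 1 = 84 (steps 0 through 83)
Vars per step = 3
Total = 3 * 84 = 252

252


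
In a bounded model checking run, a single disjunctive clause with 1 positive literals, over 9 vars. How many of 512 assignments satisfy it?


Step 1: Total=2^9=512
Step 2: Unsat when all 1 false: 2^8=256
Step 3: Sat=512-256=256

256


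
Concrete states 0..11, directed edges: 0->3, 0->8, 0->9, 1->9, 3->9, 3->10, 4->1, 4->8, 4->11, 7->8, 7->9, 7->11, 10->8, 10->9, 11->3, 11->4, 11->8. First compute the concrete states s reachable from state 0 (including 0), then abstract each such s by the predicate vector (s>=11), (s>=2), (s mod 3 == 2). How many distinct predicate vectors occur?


BFS from 0:
Concrete reachable: {0, 3, 8, 9, 10}
Abstract via predicates (s>=11), (s>=2), (s mod 3 == 2):
  (0,0,0) <- {0}
  (0,1,0) <- {3, 9, 10}
  (0,1,1) <- {8}
Distinct abstract states = 3

3


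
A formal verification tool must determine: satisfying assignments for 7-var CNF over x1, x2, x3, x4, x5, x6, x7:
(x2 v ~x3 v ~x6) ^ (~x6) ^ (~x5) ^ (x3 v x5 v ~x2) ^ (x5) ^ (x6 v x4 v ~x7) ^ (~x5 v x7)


CNF with 7 clauses over 7 vars (128 assignments).
An assignment satisfies CNF iff every clause has >=1 true literal.
Check each row (bits = x1,x2,x3,x4,x5,x6,x7; clause T/F shown):
  row 0 [0000000]: clauses=TTTTFTT -> 0
  row 1 [0000001]: clauses=TTTTFFT -> 0
  row 2 [0000010]: clauses=TFTTFTT -> 0
  row 3 [0000011]: clauses=TFTTFTT -> 0
  row 4 [0000100]: clauses=TTFTTTF -> 0
  (every remaining row is evaluated the same way; all 128 results are listed next)
Full result column, 8 rows per line (x1,x2,x3,x4 fixed per line; x5,x6,x7 runs 000..111 left to right):
  rows 0-7 [x1,x2,x3,x4=0000]: 00000000  (ones: 0)
  rows 8-15 [x1,x2,x3,x4=0001]: 00000000  (ones: 0)
  rows 16-23 [x1,x2,x3,x4=0010]: 00000000  (ones: 0)
  rows 24-31 [x1,x2,x3,x4=0011]: 00000000  (ones: 0)
  rows 32-39 [x1,x2,x3,x4=0100]: 00000000  (ones: 0)
  rows 40-47 [x1,x2,x3,x4=0101]: 00000000  (ones: 0)
  rows 48-55 [x1,x2,x3,x4=0110]: 00000000  (ones: 0)
  rows 56-63 [x1,x2,x3,x4=0111]: 00000000  (ones: 0)
  rows 64-71 [x1,x2,x3,x4=1000]: 00000000  (ones: 0)
  rows 72-79 [x1,x2,x3,x4=1001]: 00000000  (ones: 0)
  rows 80-87 [x1,x2,x3,x4=1010]: 00000000  (ones: 0)
  rows 88-95 [x1,x2,x3,x4=1011]: 00000000  (ones: 0)
  rows 96-103 [x1,x2,x3,x4=1100]: 00000000  (ones: 0)
  rows 104-111 [x1,x2,x3,x4=1101]: 00000000  (ones: 0)
  rows 112-119 [x1,x2,x3,x4=1110]: 00000000  (ones: 0)
  rows 120-127 [x1,x2,x3,x4=1111]: 00000000  (ones: 0)
Satisfying assignments = 0+0+0+0+0+0+0+0+0+0+0+0+0+0+0+0 = 0

0


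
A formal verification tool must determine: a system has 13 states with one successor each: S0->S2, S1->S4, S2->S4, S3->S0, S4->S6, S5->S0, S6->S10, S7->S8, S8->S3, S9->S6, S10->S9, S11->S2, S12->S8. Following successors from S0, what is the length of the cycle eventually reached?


Trace from S0 until a state repeats:
  S0 -> S2 -> S4 -> S6 -> S10 -> S9 -> S6
S6 first seen at step 3, revisited at step 6.
Cycle length = 6 - 3 = 3

3


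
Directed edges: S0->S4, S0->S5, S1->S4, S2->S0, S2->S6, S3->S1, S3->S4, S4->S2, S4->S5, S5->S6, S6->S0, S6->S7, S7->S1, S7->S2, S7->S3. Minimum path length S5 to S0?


BFS layer-by-layer from S5:
  dist 0: {S5}
  dist 1: {S6}
  dist 2: {S0, S7}
  -> S0 reached at distance 2
Shortest path length = 2

2


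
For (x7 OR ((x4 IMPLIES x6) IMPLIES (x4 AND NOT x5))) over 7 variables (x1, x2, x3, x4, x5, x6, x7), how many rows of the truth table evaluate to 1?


Formula: (x7 OR ((x4 IMPLIES x6) IMPLIES (x4 AND NOT x5))) over 7 vars (128 rows)
Evaluate each row (x1, x2, x3, x4, x5, x6, x7 as bits, MSB first):
  row 0 [0000000]: (0 OR ((0 IMPLIES 0) IMPLIES (0 AND NOT 0))) -> 0
  row 1 [0000001]: (1 OR ((0 IMPLIES 0) IMPLIES (0 AND NOT 0))) -> 1
  row 2 [0000010]: (0 OR ((0 IMPLIES 1) IMPLIES (0 AND NOT 0))) -> 0
  row 3 [0000011]: (1 OR ((0 IMPLIES 1) IMPLIES (0 AND NOT 0))) -> 1
  row 4 [0000100]: (0 OR ((0 IMPLIES 0) IMPLIES (0 AND NOT 1))) -> 0
  (every remaining row is evaluated the same way; all 128 results are listed next)
Full result column, 8 rows per line (x1,x2,x3,x4 fixed per line; x5,x6,x7 runs 000..111 left to right):
  rows 0-7 [x1,x2,x3,x4=0000]: 01010101  (ones: 4)
  rows 8-15 [x1,x2,x3,x4=0001]: 11111101  (ones: 7)
  rows 16-23 [x1,x2,x3,x4=0010]: 01010101  (ones: 4)
  rows 24-31 [x1,x2,x3,x4=0011]: 11111101  (ones: 7)
  rows 32-39 [x1,x2,x3,x4=0100]: 01010101  (ones: 4)
  rows 40-47 [x1,x2,x3,x4=0101]: 11111101  (ones: 7)
  rows 48-55 [x1,x2,x3,x4=0110]: 01010101  (ones: 4)
  rows 56-63 [x1,x2,x3,x4=0111]: 11111101  (ones: 7)
  rows 64-71 [x1,x2,x3,x4=1000]: 01010101  (ones: 4)
  rows 72-79 [x1,x2,x3,x4=1001]: 11111101  (ones: 7)
  rows 80-87 [x1,x2,x3,x4=1010]: 01010101  (ones: 4)
  rows 88-95 [x1,x2,x3,x4=1011]: 11111101  (ones: 7)
  rows 96-103 [x1,x2,x3,x4=1100]: 01010101  (ones: 4)
  rows 104-111 [x1,x2,x3,x4=1101]: 11111101  (ones: 7)
  rows 112-119 [x1,x2,x3,x4=1110]: 01010101  (ones: 4)
  rows 120-127 [x1,x2,x3,x4=1111]: 11111101  (ones: 7)
Count of 1-rows = 4+7+4+7+4+7+4+7+4+7+4+7+4+7+4+7 = 88

88


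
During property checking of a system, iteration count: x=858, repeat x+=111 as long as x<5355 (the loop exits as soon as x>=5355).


Step 1: x goes from 858 toward 5355 by 111; the body runs while x<5355, so iterations = ceil((bound-start)/step)
Step 2: Distance=4497
Step 3: ceil(4497/111)=41

41


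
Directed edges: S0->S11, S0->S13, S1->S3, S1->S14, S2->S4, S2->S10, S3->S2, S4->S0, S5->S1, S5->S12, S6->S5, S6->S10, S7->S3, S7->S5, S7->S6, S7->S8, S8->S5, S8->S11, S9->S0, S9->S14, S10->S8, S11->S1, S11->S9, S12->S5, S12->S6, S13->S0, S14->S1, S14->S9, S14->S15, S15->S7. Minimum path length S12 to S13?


BFS layer-by-layer from S12:
  dist 0: {S12}
  dist 1: {S5, S6}
  dist 2: {S1, S10}
  dist 3: {S3, S8, S14}
  dist 4: {S2, S9, S11, S15}
  dist 5: {S0, S4, S7}
  dist 6: {S13}
  -> S13 reached at distance 6
Shortest path length = 6

6


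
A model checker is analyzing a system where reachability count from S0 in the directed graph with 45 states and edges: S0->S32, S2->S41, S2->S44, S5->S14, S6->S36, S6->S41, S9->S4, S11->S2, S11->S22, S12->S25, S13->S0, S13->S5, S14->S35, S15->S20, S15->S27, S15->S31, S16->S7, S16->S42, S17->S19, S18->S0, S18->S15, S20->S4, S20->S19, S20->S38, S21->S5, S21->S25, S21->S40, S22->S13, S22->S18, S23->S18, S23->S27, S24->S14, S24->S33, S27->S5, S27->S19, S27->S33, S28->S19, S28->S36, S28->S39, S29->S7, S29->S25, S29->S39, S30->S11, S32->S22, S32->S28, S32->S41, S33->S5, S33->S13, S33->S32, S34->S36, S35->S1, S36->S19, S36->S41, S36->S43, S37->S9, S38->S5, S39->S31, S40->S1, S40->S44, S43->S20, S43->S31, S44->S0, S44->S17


BFS from S0:
  layer 0: {S0}
  layer 1: {S32}
  layer 2: {S22, S28, S41}
  layer 3: {S13, S18, S19, S36, S39}
  layer 4: {S5, S15, S31, S43}
  layer 5: {S14, S20, S27}
  layer 6: {S4, S33, S35, S38}
  layer 7: {S1}
Reachable set: {S0, S1, S4, S5, S13, S14, S15, S18, S19, S20, S22, S27, S28, S31, S32, S33, S35, S36, S38, S39, S41, S43}
Count = 22

22


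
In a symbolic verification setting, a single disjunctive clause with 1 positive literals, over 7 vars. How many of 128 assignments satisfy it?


Step 1: Total=2^7=128
Step 2: Unsat when all 1 false: 2^6=64
Step 3: Sat=128-64=64

64


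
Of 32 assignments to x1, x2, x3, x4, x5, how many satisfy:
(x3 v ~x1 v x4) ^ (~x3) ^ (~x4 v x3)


CNF with 3 clauses over 5 vars (32 assignments).
An assignment satisfies CNF iff every clause has >=1 true literal.
Check each row (bits = x1,x2,x3,x4,x5; clause T/F shown):
  row 0 [00000]: clauses=TTT -> 1
  row 1 [00001]: clauses=TTT -> 1
  row 2 [00010]: clauses=TTF -> 0
  row 3 [00011]: clauses=TTF -> 0
  row 4 [00100]: clauses=TFT -> 0
  row 5 [00101]: clauses=TFT -> 0
  row 6 [00110]: clauses=TFT -> 0
  row 7 [00111]: clauses=TFT -> 0
  row 8 [01000]: clauses=TTT -> 1
  row 9 [01001]: clauses=TTT -> 1
  row 10 [01010]: clauses=TTF -> 0
  row 11 [01011]: clauses=TTF -> 0
  row 12 [01100]: clauses=TFT -> 0
  row 13 [01101]: clauses=TFT -> 0
  row 14 [01110]: clauses=TFT -> 0
  row 15 [01111]: clauses=TFT -> 0
  row 16 [10000]: clauses=FTT -> 0
  row 17 [10001]: clauses=FTT -> 0
  row 18 [10010]: clauses=TTF -> 0
  row 19 [10011]: clauses=TTF -> 0
  row 20 [10100]: clauses=TFT -> 0
  row 21 [10101]: clauses=TFT -> 0
  row 22 [10110]: clauses=TFT -> 0
  row 23 [10111]: clauses=TFT -> 0
  row 24 [11000]: clauses=FTT -> 0
  row 25 [11001]: clauses=FTT -> 0
  row 26 [11010]: clauses=TTF -> 0
  row 27 [11011]: clauses=TTF -> 0
  row 28 [11100]: clauses=TFT -> 0
  row 29 [11101]: clauses=TFT -> 0
  row 30 [11110]: clauses=TFT -> 0
  row 31 [11111]: clauses=TFT -> 0
Full result column, 8 rows per line (x1,x2 fixed per line; x3,x4,x5 runs 000..111 left to right):
  rows 0-7 [x1,x2=00]: 11000000  (ones: 2)
  rows 8-15 [x1,x2=01]: 11000000  (ones: 2)
  rows 16-23 [x1,x2=10]: 00000000  (ones: 0)
  rows 24-31 [x1,x2=11]: 00000000  (ones: 0)
Satisfying assignments = 2+2+0+0 = 4

4


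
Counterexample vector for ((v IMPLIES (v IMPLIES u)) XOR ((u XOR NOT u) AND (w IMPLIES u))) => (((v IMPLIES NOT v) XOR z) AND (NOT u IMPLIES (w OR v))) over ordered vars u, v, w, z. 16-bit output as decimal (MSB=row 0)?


F1 = ((v IMPLIES (v IMPLIES u)) XOR ((u XOR NOT u) AND (w IMPLIES u)))
F2 = (((v IMPLIES NOT v) XOR z) AND (NOT u IMPLIES (w OR v)))
Counterexample to F1=>F2 is where F1=1 and F2=0.
Evaluate each row (bits = u,v,w,z, MSB first):
  row 0 [0000]: F1=0 F2=0 -> F1&~F2 -> 0
  row 1 [0001]: F1=0 F2=0 -> F1&~F2 -> 0
  row 2 [0010]: F1=1 F2=1 -> F1&~F2 -> 0
  row 3 [0011]: F1=1 F2=0 -> F1&~F2 -> 1
  row 4 [0100]: F1=1 F2=0 -> F1&~F2 -> 1
  row 5 [0101]: F1=1 F2=1 -> F1&~F2 -> 0
  row 6 [0110]: F1=0 F2=0 -> F1&~F2 -> 0
  row 7 [0111]: F1=0 F2=1 -> F1&~F2 -> 0
  row 8 [1000]: F1=0 F2=1 -> F1&~F2 -> 0
  row 9 [1001]: F1=0 F2=0 -> F1&~F2 -> 0
  row 10 [1010]: F1=0 F2=1 -> F1&~F2 -> 0
  row 11 [1011]: F1=0 F2=0 -> F1&~F2 -> 0
  row 12 [1100]: F1=0 F2=0 -> F1&~F2 -> 0
  row 13 [1101]: F1=0 F2=1 -> F1&~F2 -> 0
  row 14 [1110]: F1=0 F2=0 -> F1&~F2 -> 0
  row 15 [1111]: F1=0 F2=1 -> F1&~F2 -> 0
Full result column, 4 rows per line (u,v fixed per line; w,z runs 00..11 left to right):
  rows 0-3 [u,v=00]: 0001  = hex 1
  rows 4-7 [u,v=01]: 1000  = hex 8
  rows 8-11 [u,v=10]: 0000  = hex 0
  rows 12-15 [u,v=11]: 0000  = hex 0
Counterexample vector (row 0 .. row 15) = 0001100000000000
Output column grouped in 4s = 0001 1000 0000 0000 = 0x1800
Convert to decimal digit by digit (value = value*16 + digit):
  1 -> 1
  1*16 + 8 = 24
  24*16 + 0 = 384
  384*16 + 0 = 6144
Decimal = 6144

6144


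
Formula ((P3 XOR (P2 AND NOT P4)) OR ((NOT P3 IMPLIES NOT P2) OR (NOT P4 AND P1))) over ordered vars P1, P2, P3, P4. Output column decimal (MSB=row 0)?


Formula: ((P3 XOR (P2 AND NOT P4)) OR ((NOT P3 IMPLIES NOT P2) OR (NOT P4 AND P1))) over P1, P2, P3, P4 (16 rows)
Evaluate each row (bits = P1,P2,P3,P4, MSB first):
  row 0 [0000]: ((0 XOR (0 AND NOT 0)) OR ((NOT 0 IMPLIES NOT 0) OR (NOT 0 AND 0))) -> 1
  row 1 [0001]: ((0 XOR (0 AND NOT 1)) OR ((NOT 0 IMPLIES NOT 0) OR (NOT 1 AND 0))) -> 1
  row 2 [0010]: ((1 XOR (0 AND NOT 0)) OR ((NOT 1 IMPLIES NOT 0) OR (NOT 0 AND 0))) -> 1
  row 3 [0011]: ((1 XOR (0 AND NOT 1)) OR ((NOT 1 IMPLIES NOT 0) OR (NOT 1 AND 0))) -> 1
  row 4 [0100]: ((0 XOR (1 AND NOT 0)) OR ((NOT 0 IMPLIES NOT 1) OR (NOT 0 AND 0))) -> 1
  row 5 [0101]: ((0 XOR (1 AND NOT 1)) OR ((NOT 0 IMPLIES NOT 1) OR (NOT 1 AND 0))) -> 0
  row 6 [0110]: ((1 XOR (1 AND NOT 0)) OR ((NOT 1 IMPLIES NOT 1) OR (NOT 0 AND 0))) -> 1
  row 7 [0111]: ((1 XOR (1 AND NOT 1)) OR ((NOT 1 IMPLIES NOT 1) OR (NOT 1 AND 0))) -> 1
  row 8 [1000]: ((0 XOR (0 AND NOT 0)) OR ((NOT 0 IMPLIES NOT 0) OR (NOT 0 AND 1))) -> 1
  row 9 [1001]: ((0 XOR (0 AND NOT 1)) OR ((NOT 0 IMPLIES NOT 0) OR (NOT 1 AND 1))) -> 1
  row 10 [1010]: ((1 XOR (0 AND NOT 0)) OR ((NOT 1 IMPLIES NOT 0) OR (NOT 0 AND 1))) -> 1
  row 11 [1011]: ((1 XOR (0 AND NOT 1)) OR ((NOT 1 IMPLIES NOT 0) OR (NOT 1 AND 1))) -> 1
  row 12 [1100]: ((0 XOR (1 AND NOT 0)) OR ((NOT 0 IMPLIES NOT 1) OR (NOT 0 AND 1))) -> 1
  row 13 [1101]: ((0 XOR (1 AND NOT 1)) OR ((NOT 0 IMPLIES NOT 1) OR (NOT 1 AND 1))) -> 0
  row 14 [1110]: ((1 XOR (1 AND NOT 0)) OR ((NOT 1 IMPLIES NOT 1) OR (NOT 0 AND 1))) -> 1
  row 15 [1111]: ((1 XOR (1 AND NOT 1)) OR ((NOT 1 IMPLIES NOT 1) OR (NOT 1 AND 1))) -> 1
Full result column, 4 rows per line (P1,P2 fixed per line; P3,P4 runs 00..11 left to right):
  rows 0-3 [P1,P2=00]: 1111  = hex F
  rows 4-7 [P1,P2=01]: 1011  = hex B
  rows 8-11 [P1,P2=10]: 1111  = hex F
  rows 12-15 [P1,P2=11]: 1011  = hex B
Output column (row 0 .. row 15) = 1111101111111011
Output column grouped in 4s = 1111 1011 1111 1011 = 0xFBFB
Convert to decimal digit by digit (value = value*16 + digit):
  F -> 15
  15*16 + 11 (B) = 251
  251*16 + 15 (F) = 4031
  4031*16 + 11 (B) = 64507
Decimal = 64507

64507


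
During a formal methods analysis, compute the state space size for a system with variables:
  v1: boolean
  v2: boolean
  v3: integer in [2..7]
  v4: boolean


State space = product of domain sizes of all variables.
Domain sizes:
  v1 (boolean): 2
  v2 (boolean): 2
  v3 (integer in [2..7]): 6
  v4 (boolean): 2
Product = 2 * 2 * 6 * 2 = 48

48


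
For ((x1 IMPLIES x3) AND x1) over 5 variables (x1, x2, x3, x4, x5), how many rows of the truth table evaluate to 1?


Formula: ((x1 IMPLIES x3) AND x1) over 5 vars (32 rows)
Evaluate each row (x1, x2, x3, x4, x5 as bits, MSB first):
  row 0 [00000]: ((0 IMPLIES 0) AND 0) -> 0
  row 1 [00001]: ((0 IMPLIES 0) AND 0) -> 0
  row 2 [00010]: ((0 IMPLIES 0) AND 0) -> 0
  row 3 [00011]: ((0 IMPLIES 0) AND 0) -> 0
  row 4 [00100]: ((0 IMPLIES 1) AND 0) -> 0
  row 5 [00101]: ((0 IMPLIES 1) AND 0) -> 0
  row 6 [00110]: ((0 IMPLIES 1) AND 0) -> 0
  row 7 [00111]: ((0 IMPLIES 1) AND 0) -> 0
  row 8 [01000]: ((0 IMPLIES 0) AND 0) -> 0
  row 9 [01001]: ((0 IMPLIES 0) AND 0) -> 0
  row 10 [01010]: ((0 IMPLIES 0) AND 0) -> 0
  row 11 [01011]: ((0 IMPLIES 0) AND 0) -> 0
  row 12 [01100]: ((0 IMPLIES 1) AND 0) -> 0
  row 13 [01101]: ((0 IMPLIES 1) AND 0) -> 0
  row 14 [01110]: ((0 IMPLIES 1) AND 0) -> 0
  row 15 [01111]: ((0 IMPLIES 1) AND 0) -> 0
  row 16 [10000]: ((1 IMPLIES 0) AND 1) -> 0
  row 17 [10001]: ((1 IMPLIES 0) AND 1) -> 0
  row 18 [10010]: ((1 IMPLIES 0) AND 1) -> 0
  row 19 [10011]: ((1 IMPLIES 0) AND 1) -> 0
  row 20 [10100]: ((1 IMPLIES 1) AND 1) -> 1
  row 21 [10101]: ((1 IMPLIES 1) AND 1) -> 1
  row 22 [10110]: ((1 IMPLIES 1) AND 1) -> 1
  row 23 [10111]: ((1 IMPLIES 1) AND 1) -> 1
  row 24 [11000]: ((1 IMPLIES 0) AND 1) -> 0
  row 25 [11001]: ((1 IMPLIES 0) AND 1) -> 0
  row 26 [11010]: ((1 IMPLIES 0) AND 1) -> 0
  row 27 [11011]: ((1 IMPLIES 0) AND 1) -> 0
  row 28 [11100]: ((1 IMPLIES 1) AND 1) -> 1
  row 29 [11101]: ((1 IMPLIES 1) AND 1) -> 1
  row 30 [11110]: ((1 IMPLIES 1) AND 1) -> 1
  row 31 [11111]: ((1 IMPLIES 1) AND 1) -> 1
Full result column, 8 rows per line (x1,x2 fixed per line; x3,x4,x5 runs 000..111 left to right):
  rows 0-7 [x1,x2=00]: 00000000  (ones: 0)
  rows 8-15 [x1,x2=01]: 00000000  (ones: 0)
  rows 16-23 [x1,x2=10]: 00001111  (ones: 4)
  rows 24-31 [x1,x2=11]: 00001111  (ones: 4)
Count of 1-rows = 0+0+4+4 = 8

8


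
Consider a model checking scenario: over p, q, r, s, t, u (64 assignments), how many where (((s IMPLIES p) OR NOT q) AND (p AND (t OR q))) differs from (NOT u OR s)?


F1 = (((s IMPLIES p) OR NOT q) AND (p AND (t OR q)))
F2 = (NOT u OR s)
Evaluate both on each of 64 rows (bits = p,q,r,s,t,u):
  row 0 [000000]: F1=0 F2=1 (differ) -> 1
  row 1 [000001]: F1=0 F2=0 -> 0
  row 2 [000010]: F1=0 F2=1 (differ) -> 1
  row 3 [000011]: F1=0 F2=0 -> 0
  row 4 [000100]: F1=0 F2=1 (differ) -> 1
  (every remaining row is evaluated the same way; all 64 results are listed next)
Full result column, 8 rows per line (p,q,r fixed per line; s,t,u runs 000..111 left to right):
  rows 0-7 [p,q,r=000]: 10101111  (ones: 6)
  rows 8-15 [p,q,r=001]: 10101111  (ones: 6)
  rows 16-23 [p,q,r=010]: 10101111  (ones: 6)
  rows 24-31 [p,q,r=011]: 10101111  (ones: 6)
  rows 32-39 [p,q,r=100]: 10011100  (ones: 4)
  rows 40-47 [p,q,r=101]: 10011100  (ones: 4)
  rows 48-55 [p,q,r=110]: 01010000  (ones: 2)
  rows 56-63 [p,q,r=111]: 01010000  (ones: 2)
Disagreements = 6+6+6+6+4+4+2+2 = 36

36


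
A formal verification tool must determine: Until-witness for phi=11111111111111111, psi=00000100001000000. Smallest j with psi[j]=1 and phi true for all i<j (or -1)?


(phi U psi) at 0: need smallest j with psi[j]=1 and phi[i]=1 for all i in [0,j).
Scan from step 0:
  step 0: phi=1, psi=0 -> continue
  step 1: phi=1, psi=0 -> continue
  step 2: phi=1, psi=0 -> continue
  step 3: phi=1, psi=0 -> continue
  step 5: psi=1 and phi held for [0,5) -> witness found
Witness step = 5

5


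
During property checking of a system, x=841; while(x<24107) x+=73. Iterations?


Step 1: x goes from 841 toward 24107 by 73; the body runs while x<24107, so iterations = ceil((bound-start)/step)
Step 2: Distance=23266
Step 3: ceil(23266/73)=319

319


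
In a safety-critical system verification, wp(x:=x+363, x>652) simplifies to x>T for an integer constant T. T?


Formula: wp(x:=E, P) = P[E/x] (substitute E for x in postcondition)
Step 1: Postcondition: x>652
Step 2: Substitute x+363 for x: x+363>652
Step 3: Solve for x: x > 652-363 = 289

289


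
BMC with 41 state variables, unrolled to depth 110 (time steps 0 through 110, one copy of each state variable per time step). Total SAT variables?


BMC unrolls to depth k, creating one copy of each state var for steps 0..k.
Step count = 110 + 1 = 111 (steps 0 through 110)
Vars per step = 41
Total = 41 * 111 = 4551

4551


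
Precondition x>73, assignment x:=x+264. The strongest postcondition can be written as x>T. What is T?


Formula: sp(P, x:=E) = exists old_x. (x = E[old_x/x]) AND P[old_x/x] (old_x is the value of x before the assignment; eliminate old_x by solving x = E[old_x/x] for old_x)
Step 1: Precondition P: x>73, i.e. old_x > 73
Step 2: Assignment gives x = old_x + 264, so old_x = x - 264
Step 3: Substitute into P: x - 264 > 73
Step 4: Simplify: x > 73+264 = 337

337


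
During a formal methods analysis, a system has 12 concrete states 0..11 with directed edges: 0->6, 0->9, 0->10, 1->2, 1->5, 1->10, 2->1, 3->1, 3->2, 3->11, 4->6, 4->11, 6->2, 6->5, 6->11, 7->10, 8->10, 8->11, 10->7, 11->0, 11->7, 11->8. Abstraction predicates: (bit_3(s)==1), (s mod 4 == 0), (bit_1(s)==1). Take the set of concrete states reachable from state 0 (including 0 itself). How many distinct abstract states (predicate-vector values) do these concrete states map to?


BFS from 0:
Concrete reachable: {0, 1, 2, 5, 6, 7, 8, 9, 10, 11}
Abstract via predicates (bit_3(s)==1), (s mod 4 == 0), (bit_1(s)==1):
  (0,0,0) <- {1, 5}
  (0,0,1) <- {2, 6, 7}
  (0,1,0) <- {0}
  (1,0,0) <- {9}
  (1,0,1) <- {10, 11}
  (1,1,0) <- {8}
Distinct abstract states = 6

6


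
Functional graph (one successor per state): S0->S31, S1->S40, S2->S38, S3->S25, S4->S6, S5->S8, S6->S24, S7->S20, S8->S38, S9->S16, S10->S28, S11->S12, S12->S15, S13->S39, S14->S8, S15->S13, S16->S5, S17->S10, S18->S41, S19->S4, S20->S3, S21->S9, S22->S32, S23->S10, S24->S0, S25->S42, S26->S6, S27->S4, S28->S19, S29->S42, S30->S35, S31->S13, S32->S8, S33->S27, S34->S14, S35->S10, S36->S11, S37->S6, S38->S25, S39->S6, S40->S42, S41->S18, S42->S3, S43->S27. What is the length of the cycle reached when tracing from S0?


Trace from S0 until a state repeats:
  S0 -> S31 -> S13 -> S39 -> S6 -> S24 -> S0
S0 first seen at step 0, revisited at step 6.
Cycle length = 6 - 0 = 6

6


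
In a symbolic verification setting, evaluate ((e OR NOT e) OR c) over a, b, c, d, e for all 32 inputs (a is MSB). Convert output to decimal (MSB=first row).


Formula: ((e OR NOT e) OR c) over a, b, c, d, e (32 rows)
Evaluate each row (bits = a,b,c,d,e, MSB first):
  row 0 [00000]: ((0 OR NOT 0) OR 0) -> 1
  row 1 [00001]: ((1 OR NOT 1) OR 0) -> 1
  row 2 [00010]: ((0 OR NOT 0) OR 0) -> 1
  row 3 [00011]: ((1 OR NOT 1) OR 0) -> 1
  row 4 [00100]: ((0 OR NOT 0) OR 1) -> 1
  row 5 [00101]: ((1 OR NOT 1) OR 1) -> 1
  row 6 [00110]: ((0 OR NOT 0) OR 1) -> 1
  row 7 [00111]: ((1 OR NOT 1) OR 1) -> 1
  row 8 [01000]: ((0 OR NOT 0) OR 0) -> 1
  row 9 [01001]: ((1 OR NOT 1) OR 0) -> 1
  row 10 [01010]: ((0 OR NOT 0) OR 0) -> 1
  row 11 [01011]: ((1 OR NOT 1) OR 0) -> 1
  row 12 [01100]: ((0 OR NOT 0) OR 1) -> 1
  row 13 [01101]: ((1 OR NOT 1) OR 1) -> 1
  row 14 [01110]: ((0 OR NOT 0) OR 1) -> 1
  row 15 [01111]: ((1 OR NOT 1) OR 1) -> 1
  row 16 [10000]: ((0 OR NOT 0) OR 0) -> 1
  row 17 [10001]: ((1 OR NOT 1) OR 0) -> 1
  row 18 [10010]: ((0 OR NOT 0) OR 0) -> 1
  row 19 [10011]: ((1 OR NOT 1) OR 0) -> 1
  row 20 [10100]: ((0 OR NOT 0) OR 1) -> 1
  row 21 [10101]: ((1 OR NOT 1) OR 1) -> 1
  row 22 [10110]: ((0 OR NOT 0) OR 1) -> 1
  row 23 [10111]: ((1 OR NOT 1) OR 1) -> 1
  row 24 [11000]: ((0 OR NOT 0) OR 0) -> 1
  row 25 [11001]: ((1 OR NOT 1) OR 0) -> 1
  row 26 [11010]: ((0 OR NOT 0) OR 0) -> 1
  row 27 [11011]: ((1 OR NOT 1) OR 0) -> 1
  row 28 [11100]: ((0 OR NOT 0) OR 1) -> 1
  row 29 [11101]: ((1 OR NOT 1) OR 1) -> 1
  row 30 [11110]: ((0 OR NOT 0) OR 1) -> 1
  row 31 [11111]: ((1 OR NOT 1) OR 1) -> 1
Full result column, 4 rows per line (a,b,c fixed per line; d,e runs 00..11 left to right):
  rows 0-3 [a,b,c=000]: 1111  = hex F
  rows 4-7 [a,b,c=001]: 1111  = hex F
  rows 8-11 [a,b,c=010]: 1111  = hex F
  rows 12-15 [a,b,c=011]: 1111  = hex F
  rows 16-19 [a,b,c=100]: 1111  = hex F
  rows 20-23 [a,b,c=101]: 1111  = hex F
  rows 24-27 [a,b,c=110]: 1111  = hex F
  rows 28-31 [a,b,c=111]: 1111  = hex F
Output column (row 0 .. row 31) = 11111111111111111111111111111111
Output column grouped in 4s = 1111 1111 1111 1111 1111 1111 1111 1111 = 0xFFFFFFFF
Convert to decimal digit by digit (value = value*16 + digit):
  F -> 15
  15*16 + 15 (F) = 255
  255*16 + 15 (F) = 4095
  4095*16 + 15 (F) = 65535
  65535*16 + 15 (F) = 1048575
  1048575*16 + 15 (F) = 16777215
  16777215*16 + 15 (F) = 268435455
  268435455*16 + 15 (F) = 4294967295
Decimal = 4294967295

4294967295


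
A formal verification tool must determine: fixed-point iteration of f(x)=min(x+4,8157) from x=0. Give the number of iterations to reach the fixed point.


Step 1: x=0, cap=8157, increment=4
Step 2: x grows by 4 each step until capped at 8157; fixed point is x=8157
Step 3: iterations = ceil(8157/4) = 2040

2040


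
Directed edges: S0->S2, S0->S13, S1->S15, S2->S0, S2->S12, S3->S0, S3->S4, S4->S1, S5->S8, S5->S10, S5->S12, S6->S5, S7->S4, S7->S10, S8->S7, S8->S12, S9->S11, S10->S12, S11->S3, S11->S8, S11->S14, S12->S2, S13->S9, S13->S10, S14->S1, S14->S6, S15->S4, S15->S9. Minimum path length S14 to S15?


BFS layer-by-layer from S14:
  dist 0: {S14}
  dist 1: {S1, S6}
  dist 2: {S5, S15}
  -> S15 reached at distance 2
Shortest path length = 2

2


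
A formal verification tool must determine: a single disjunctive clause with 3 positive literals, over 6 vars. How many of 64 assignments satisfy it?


Step 1: Total=2^6=64
Step 2: Unsat when all 3 false: 2^3=8
Step 3: Sat=64-8=56

56


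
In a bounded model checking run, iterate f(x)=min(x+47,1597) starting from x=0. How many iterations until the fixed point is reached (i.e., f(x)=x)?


Step 1: x=0, cap=1597, increment=47
Step 2: x grows by 47 each step until capped at 1597; fixed point is x=1597
Step 3: iterations = ceil(1597/47) = 34

34


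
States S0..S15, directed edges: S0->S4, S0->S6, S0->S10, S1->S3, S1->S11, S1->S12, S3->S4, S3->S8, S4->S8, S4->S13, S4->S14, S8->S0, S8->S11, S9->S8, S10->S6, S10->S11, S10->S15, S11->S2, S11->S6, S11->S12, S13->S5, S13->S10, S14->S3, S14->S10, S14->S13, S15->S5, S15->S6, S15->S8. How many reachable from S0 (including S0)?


BFS from S0:
  layer 0: {S0}
  layer 1: {S4, S6, S10}
  layer 2: {S8, S11, S13, S14, S15}
  layer 3: {S2, S3, S5, S12}
Reachable set: {S0, S2, S3, S4, S5, S6, S8, S10, S11, S12, S13, S14, S15}
Count = 13

13


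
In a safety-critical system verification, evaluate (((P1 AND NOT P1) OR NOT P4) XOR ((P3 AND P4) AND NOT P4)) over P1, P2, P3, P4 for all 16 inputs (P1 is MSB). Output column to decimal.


Formula: (((P1 AND NOT P1) OR NOT P4) XOR ((P3 AND P4) AND NOT P4)) over P1, P2, P3, P4 (16 rows)
Evaluate each row (bits = P1,P2,P3,P4, MSB first):
  row 0 [0000]: (((0 AND NOT 0) OR NOT 0) XOR ((0 AND 0) AND NOT 0)) -> 1
  row 1 [0001]: (((0 AND NOT 0) OR NOT 1) XOR ((0 AND 1) AND NOT 1)) -> 0
  row 2 [0010]: (((0 AND NOT 0) OR NOT 0) XOR ((1 AND 0) AND NOT 0)) -> 1
  row 3 [0011]: (((0 AND NOT 0) OR NOT 1) XOR ((1 AND 1) AND NOT 1)) -> 0
  row 4 [0100]: (((0 AND NOT 0) OR NOT 0) XOR ((0 AND 0) AND NOT 0)) -> 1
  row 5 [0101]: (((0 AND NOT 0) OR NOT 1) XOR ((0 AND 1) AND NOT 1)) -> 0
  row 6 [0110]: (((0 AND NOT 0) OR NOT 0) XOR ((1 AND 0) AND NOT 0)) -> 1
  row 7 [0111]: (((0 AND NOT 0) OR NOT 1) XOR ((1 AND 1) AND NOT 1)) -> 0
  row 8 [1000]: (((1 AND NOT 1) OR NOT 0) XOR ((0 AND 0) AND NOT 0)) -> 1
  row 9 [1001]: (((1 AND NOT 1) OR NOT 1) XOR ((0 AND 1) AND NOT 1)) -> 0
  row 10 [1010]: (((1 AND NOT 1) OR NOT 0) XOR ((1 AND 0) AND NOT 0)) -> 1
  row 11 [1011]: (((1 AND NOT 1) OR NOT 1) XOR ((1 AND 1) AND NOT 1)) -> 0
  row 12 [1100]: (((1 AND NOT 1) OR NOT 0) XOR ((0 AND 0) AND NOT 0)) -> 1
  row 13 [1101]: (((1 AND NOT 1) OR NOT 1) XOR ((0 AND 1) AND NOT 1)) -> 0
  row 14 [1110]: (((1 AND NOT 1) OR NOT 0) XOR ((1 AND 0) AND NOT 0)) -> 1
  row 15 [1111]: (((1 AND NOT 1) OR NOT 1) XOR ((1 AND 1) AND NOT 1)) -> 0
Full result column, 4 rows per line (P1,P2 fixed per line; P3,P4 runs 00..11 left to right):
  rows 0-3 [P1,P2=00]: 1010  = hex A
  rows 4-7 [P1,P2=01]: 1010  = hex A
  rows 8-11 [P1,P2=10]: 1010  = hex A
  rows 12-15 [P1,P2=11]: 1010  = hex A
Output column (row 0 .. row 15) = 1010101010101010
Output column grouped in 4s = 1010 1010 1010 1010 = 0xAAAA
Convert to decimal digit by digit (value = value*16 + digit):
  A -> 10
  10*16 + 10 (A) = 170
  170*16 + 10 (A) = 2730
  2730*16 + 10 (A) = 43690
Decimal = 43690

43690
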